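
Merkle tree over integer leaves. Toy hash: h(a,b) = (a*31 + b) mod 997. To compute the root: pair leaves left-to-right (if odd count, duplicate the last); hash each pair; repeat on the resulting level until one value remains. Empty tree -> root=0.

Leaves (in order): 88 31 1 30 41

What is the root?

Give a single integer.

L0: [88, 31, 1, 30, 41]
L1: h(88,31)=(88*31+31)%997=765 h(1,30)=(1*31+30)%997=61 h(41,41)=(41*31+41)%997=315 -> [765, 61, 315]
L2: h(765,61)=(765*31+61)%997=845 h(315,315)=(315*31+315)%997=110 -> [845, 110]
L3: h(845,110)=(845*31+110)%997=383 -> [383]

Answer: 383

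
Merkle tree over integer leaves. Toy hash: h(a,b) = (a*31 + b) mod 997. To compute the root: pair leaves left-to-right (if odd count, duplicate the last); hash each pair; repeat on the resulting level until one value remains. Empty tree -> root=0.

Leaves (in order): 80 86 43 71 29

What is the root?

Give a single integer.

Answer: 784

Derivation:
L0: [80, 86, 43, 71, 29]
L1: h(80,86)=(80*31+86)%997=572 h(43,71)=(43*31+71)%997=407 h(29,29)=(29*31+29)%997=928 -> [572, 407, 928]
L2: h(572,407)=(572*31+407)%997=193 h(928,928)=(928*31+928)%997=783 -> [193, 783]
L3: h(193,783)=(193*31+783)%997=784 -> [784]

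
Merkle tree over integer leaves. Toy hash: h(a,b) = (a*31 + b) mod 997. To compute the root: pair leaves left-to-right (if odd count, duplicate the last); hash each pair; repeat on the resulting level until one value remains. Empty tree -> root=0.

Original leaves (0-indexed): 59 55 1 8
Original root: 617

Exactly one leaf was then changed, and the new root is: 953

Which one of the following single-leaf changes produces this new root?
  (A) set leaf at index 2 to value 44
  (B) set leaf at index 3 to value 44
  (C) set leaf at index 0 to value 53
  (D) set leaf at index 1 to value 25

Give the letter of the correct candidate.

Answer: A

Derivation:
Original leaves: [59, 55, 1, 8]
Target new root: 953
Try each candidate change and compute the resulting root:
Candidate A: set leaf[2] = 44 -> leaves = [59, 55, 44, 8]
  L0: [59, 55, 44, 8]
  L1: h(59,55)=(59*31+55)%997=887 h(44,8)=(44*31+8)%997=375 -> [887, 375]
  L2: h(887,375)=(887*31+375)%997=953 -> [953]
  root = 953 == target 953  ** MATCH **
Candidate B: set leaf[3] = 44 -> leaves = [59, 55, 1, 44]
  L0: [59, 55, 1, 44]
  L1: h(59,55)=(59*31+55)%997=887 h(1,44)=(1*31+44)%997=75 -> [887, 75]
  L2: h(887,75)=(887*31+75)%997=653 -> [653]
  root = 653 != target 953
Candidate C: set leaf[0] = 53 -> leaves = [53, 55, 1, 8]
  L0: [53, 55, 1, 8]
  L1: h(53,55)=(53*31+55)%997=701 h(1,8)=(1*31+8)%997=39 -> [701, 39]
  L2: h(701,39)=(701*31+39)%997=833 -> [833]
  root = 833 != target 953
Candidate D: set leaf[1] = 25 -> leaves = [59, 25, 1, 8]
  L0: [59, 25, 1, 8]
  L1: h(59,25)=(59*31+25)%997=857 h(1,8)=(1*31+8)%997=39 -> [857, 39]
  L2: h(857,39)=(857*31+39)%997=684 -> [684]
  root = 684 != target 953
Candidate A produces the target root.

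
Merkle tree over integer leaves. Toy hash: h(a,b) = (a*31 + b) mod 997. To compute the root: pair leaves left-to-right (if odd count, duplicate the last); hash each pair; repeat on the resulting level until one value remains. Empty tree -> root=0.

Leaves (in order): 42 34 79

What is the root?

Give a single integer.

Answer: 76

Derivation:
L0: [42, 34, 79]
L1: h(42,34)=(42*31+34)%997=339 h(79,79)=(79*31+79)%997=534 -> [339, 534]
L2: h(339,534)=(339*31+534)%997=76 -> [76]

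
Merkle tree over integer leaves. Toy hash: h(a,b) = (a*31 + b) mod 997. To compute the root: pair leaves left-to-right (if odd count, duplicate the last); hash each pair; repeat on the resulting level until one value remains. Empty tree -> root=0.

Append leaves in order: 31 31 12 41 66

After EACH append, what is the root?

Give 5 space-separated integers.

After append 31 (leaves=[31]):
  L0: [31]
  root=31
After append 31 (leaves=[31, 31]):
  L0: [31, 31]
  L1: h(31,31)=(31*31+31)%997=992 -> [992]
  root=992
After append 12 (leaves=[31, 31, 12]):
  L0: [31, 31, 12]
  L1: h(31,31)=(31*31+31)%997=992 h(12,12)=(12*31+12)%997=384 -> [992, 384]
  L2: h(992,384)=(992*31+384)%997=229 -> [229]
  root=229
After append 41 (leaves=[31, 31, 12, 41]):
  L0: [31, 31, 12, 41]
  L1: h(31,31)=(31*31+31)%997=992 h(12,41)=(12*31+41)%997=413 -> [992, 413]
  L2: h(992,413)=(992*31+413)%997=258 -> [258]
  root=258
After append 66 (leaves=[31, 31, 12, 41, 66]):
  L0: [31, 31, 12, 41, 66]
  L1: h(31,31)=(31*31+31)%997=992 h(12,41)=(12*31+41)%997=413 h(66,66)=(66*31+66)%997=118 -> [992, 413, 118]
  L2: h(992,413)=(992*31+413)%997=258 h(118,118)=(118*31+118)%997=785 -> [258, 785]
  L3: h(258,785)=(258*31+785)%997=807 -> [807]
  root=807

Answer: 31 992 229 258 807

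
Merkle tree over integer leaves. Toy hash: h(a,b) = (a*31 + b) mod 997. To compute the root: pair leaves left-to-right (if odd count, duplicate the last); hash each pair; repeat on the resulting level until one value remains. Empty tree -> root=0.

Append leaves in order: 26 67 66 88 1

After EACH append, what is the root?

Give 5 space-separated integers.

Answer: 26 873 262 284 855

Derivation:
After append 26 (leaves=[26]):
  L0: [26]
  root=26
After append 67 (leaves=[26, 67]):
  L0: [26, 67]
  L1: h(26,67)=(26*31+67)%997=873 -> [873]
  root=873
After append 66 (leaves=[26, 67, 66]):
  L0: [26, 67, 66]
  L1: h(26,67)=(26*31+67)%997=873 h(66,66)=(66*31+66)%997=118 -> [873, 118]
  L2: h(873,118)=(873*31+118)%997=262 -> [262]
  root=262
After append 88 (leaves=[26, 67, 66, 88]):
  L0: [26, 67, 66, 88]
  L1: h(26,67)=(26*31+67)%997=873 h(66,88)=(66*31+88)%997=140 -> [873, 140]
  L2: h(873,140)=(873*31+140)%997=284 -> [284]
  root=284
After append 1 (leaves=[26, 67, 66, 88, 1]):
  L0: [26, 67, 66, 88, 1]
  L1: h(26,67)=(26*31+67)%997=873 h(66,88)=(66*31+88)%997=140 h(1,1)=(1*31+1)%997=32 -> [873, 140, 32]
  L2: h(873,140)=(873*31+140)%997=284 h(32,32)=(32*31+32)%997=27 -> [284, 27]
  L3: h(284,27)=(284*31+27)%997=855 -> [855]
  root=855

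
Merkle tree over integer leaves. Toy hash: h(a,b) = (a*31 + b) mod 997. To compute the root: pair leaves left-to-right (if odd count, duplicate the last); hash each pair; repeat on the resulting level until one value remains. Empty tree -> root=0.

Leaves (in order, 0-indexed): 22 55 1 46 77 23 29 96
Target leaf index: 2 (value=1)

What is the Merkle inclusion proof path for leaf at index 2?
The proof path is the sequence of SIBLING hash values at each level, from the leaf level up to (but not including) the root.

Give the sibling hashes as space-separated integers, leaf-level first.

L0 (leaves): [22, 55, 1, 46, 77, 23, 29, 96], target index=2
L1: h(22,55)=(22*31+55)%997=737 [pair 0] h(1,46)=(1*31+46)%997=77 [pair 1] h(77,23)=(77*31+23)%997=416 [pair 2] h(29,96)=(29*31+96)%997=995 [pair 3] -> [737, 77, 416, 995]
  Sibling for proof at L0: 46
L2: h(737,77)=(737*31+77)%997=990 [pair 0] h(416,995)=(416*31+995)%997=930 [pair 1] -> [990, 930]
  Sibling for proof at L1: 737
L3: h(990,930)=(990*31+930)%997=713 [pair 0] -> [713]
  Sibling for proof at L2: 930
Root: 713
Proof path (sibling hashes from leaf to root): [46, 737, 930]

Answer: 46 737 930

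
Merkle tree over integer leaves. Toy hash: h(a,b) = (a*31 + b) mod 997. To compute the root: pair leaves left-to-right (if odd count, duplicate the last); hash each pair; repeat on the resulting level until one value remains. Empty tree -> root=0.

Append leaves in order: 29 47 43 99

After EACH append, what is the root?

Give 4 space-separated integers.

Answer: 29 946 792 848

Derivation:
After append 29 (leaves=[29]):
  L0: [29]
  root=29
After append 47 (leaves=[29, 47]):
  L0: [29, 47]
  L1: h(29,47)=(29*31+47)%997=946 -> [946]
  root=946
After append 43 (leaves=[29, 47, 43]):
  L0: [29, 47, 43]
  L1: h(29,47)=(29*31+47)%997=946 h(43,43)=(43*31+43)%997=379 -> [946, 379]
  L2: h(946,379)=(946*31+379)%997=792 -> [792]
  root=792
After append 99 (leaves=[29, 47, 43, 99]):
  L0: [29, 47, 43, 99]
  L1: h(29,47)=(29*31+47)%997=946 h(43,99)=(43*31+99)%997=435 -> [946, 435]
  L2: h(946,435)=(946*31+435)%997=848 -> [848]
  root=848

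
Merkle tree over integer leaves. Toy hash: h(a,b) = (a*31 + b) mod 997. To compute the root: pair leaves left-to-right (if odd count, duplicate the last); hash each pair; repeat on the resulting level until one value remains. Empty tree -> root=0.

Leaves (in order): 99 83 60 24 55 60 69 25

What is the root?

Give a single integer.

L0: [99, 83, 60, 24, 55, 60, 69, 25]
L1: h(99,83)=(99*31+83)%997=161 h(60,24)=(60*31+24)%997=887 h(55,60)=(55*31+60)%997=768 h(69,25)=(69*31+25)%997=170 -> [161, 887, 768, 170]
L2: h(161,887)=(161*31+887)%997=893 h(768,170)=(768*31+170)%997=50 -> [893, 50]
L3: h(893,50)=(893*31+50)%997=814 -> [814]

Answer: 814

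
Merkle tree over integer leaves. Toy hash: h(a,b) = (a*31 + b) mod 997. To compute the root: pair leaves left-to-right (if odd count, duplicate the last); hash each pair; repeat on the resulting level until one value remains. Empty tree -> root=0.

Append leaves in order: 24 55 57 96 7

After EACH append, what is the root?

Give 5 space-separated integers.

Answer: 24 799 671 710 265

Derivation:
After append 24 (leaves=[24]):
  L0: [24]
  root=24
After append 55 (leaves=[24, 55]):
  L0: [24, 55]
  L1: h(24,55)=(24*31+55)%997=799 -> [799]
  root=799
After append 57 (leaves=[24, 55, 57]):
  L0: [24, 55, 57]
  L1: h(24,55)=(24*31+55)%997=799 h(57,57)=(57*31+57)%997=827 -> [799, 827]
  L2: h(799,827)=(799*31+827)%997=671 -> [671]
  root=671
After append 96 (leaves=[24, 55, 57, 96]):
  L0: [24, 55, 57, 96]
  L1: h(24,55)=(24*31+55)%997=799 h(57,96)=(57*31+96)%997=866 -> [799, 866]
  L2: h(799,866)=(799*31+866)%997=710 -> [710]
  root=710
After append 7 (leaves=[24, 55, 57, 96, 7]):
  L0: [24, 55, 57, 96, 7]
  L1: h(24,55)=(24*31+55)%997=799 h(57,96)=(57*31+96)%997=866 h(7,7)=(7*31+7)%997=224 -> [799, 866, 224]
  L2: h(799,866)=(799*31+866)%997=710 h(224,224)=(224*31+224)%997=189 -> [710, 189]
  L3: h(710,189)=(710*31+189)%997=265 -> [265]
  root=265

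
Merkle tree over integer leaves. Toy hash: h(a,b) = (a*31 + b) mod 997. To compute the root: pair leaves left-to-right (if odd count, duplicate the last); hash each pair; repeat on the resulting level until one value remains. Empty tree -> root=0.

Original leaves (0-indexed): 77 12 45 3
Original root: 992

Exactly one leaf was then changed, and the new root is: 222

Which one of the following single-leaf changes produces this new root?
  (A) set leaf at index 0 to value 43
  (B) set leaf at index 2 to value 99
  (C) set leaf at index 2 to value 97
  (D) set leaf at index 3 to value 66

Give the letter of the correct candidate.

Answer: A

Derivation:
Original leaves: [77, 12, 45, 3]
Target new root: 222
Try each candidate change and compute the resulting root:
Candidate A: set leaf[0] = 43 -> leaves = [43, 12, 45, 3]
  L0: [43, 12, 45, 3]
  L1: h(43,12)=(43*31+12)%997=348 h(45,3)=(45*31+3)%997=401 -> [348, 401]
  L2: h(348,401)=(348*31+401)%997=222 -> [222]
  root = 222 == target 222  ** MATCH **
Candidate B: set leaf[2] = 99 -> leaves = [77, 12, 99, 3]
  L0: [77, 12, 99, 3]
  L1: h(77,12)=(77*31+12)%997=405 h(99,3)=(99*31+3)%997=81 -> [405, 81]
  L2: h(405,81)=(405*31+81)%997=672 -> [672]
  root = 672 != target 222
Candidate C: set leaf[2] = 97 -> leaves = [77, 12, 97, 3]
  L0: [77, 12, 97, 3]
  L1: h(77,12)=(77*31+12)%997=405 h(97,3)=(97*31+3)%997=19 -> [405, 19]
  L2: h(405,19)=(405*31+19)%997=610 -> [610]
  root = 610 != target 222
Candidate D: set leaf[3] = 66 -> leaves = [77, 12, 45, 66]
  L0: [77, 12, 45, 66]
  L1: h(77,12)=(77*31+12)%997=405 h(45,66)=(45*31+66)%997=464 -> [405, 464]
  L2: h(405,464)=(405*31+464)%997=58 -> [58]
  root = 58 != target 222
Candidate A produces the target root.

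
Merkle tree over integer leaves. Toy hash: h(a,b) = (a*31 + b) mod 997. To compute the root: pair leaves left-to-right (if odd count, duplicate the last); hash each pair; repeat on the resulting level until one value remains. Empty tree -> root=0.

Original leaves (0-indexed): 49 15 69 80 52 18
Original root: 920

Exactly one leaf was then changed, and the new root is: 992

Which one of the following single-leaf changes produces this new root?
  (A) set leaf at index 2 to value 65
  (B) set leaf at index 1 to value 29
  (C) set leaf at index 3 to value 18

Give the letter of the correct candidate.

Answer: C

Derivation:
Original leaves: [49, 15, 69, 80, 52, 18]
Target new root: 992
Try each candidate change and compute the resulting root:
Candidate A: set leaf[2] = 65 -> leaves = [49, 15, 65, 80, 52, 18]
  L0: [49, 15, 65, 80, 52, 18]
  L1: h(49,15)=(49*31+15)%997=537 h(65,80)=(65*31+80)%997=101 h(52,18)=(52*31+18)%997=633 -> [537, 101, 633]
  L2: h(537,101)=(537*31+101)%997=796 h(633,633)=(633*31+633)%997=316 -> [796, 316]
  L3: h(796,316)=(796*31+316)%997=67 -> [67]
  root = 67 != target 992
Candidate B: set leaf[1] = 29 -> leaves = [49, 29, 69, 80, 52, 18]
  L0: [49, 29, 69, 80, 52, 18]
  L1: h(49,29)=(49*31+29)%997=551 h(69,80)=(69*31+80)%997=225 h(52,18)=(52*31+18)%997=633 -> [551, 225, 633]
  L2: h(551,225)=(551*31+225)%997=357 h(633,633)=(633*31+633)%997=316 -> [357, 316]
  L3: h(357,316)=(357*31+316)%997=416 -> [416]
  root = 416 != target 992
Candidate C: set leaf[3] = 18 -> leaves = [49, 15, 69, 18, 52, 18]
  L0: [49, 15, 69, 18, 52, 18]
  L1: h(49,15)=(49*31+15)%997=537 h(69,18)=(69*31+18)%997=163 h(52,18)=(52*31+18)%997=633 -> [537, 163, 633]
  L2: h(537,163)=(537*31+163)%997=858 h(633,633)=(633*31+633)%997=316 -> [858, 316]
  L3: h(858,316)=(858*31+316)%997=992 -> [992]
  root = 992 == target 992  ** MATCH **
Candidate C produces the target root.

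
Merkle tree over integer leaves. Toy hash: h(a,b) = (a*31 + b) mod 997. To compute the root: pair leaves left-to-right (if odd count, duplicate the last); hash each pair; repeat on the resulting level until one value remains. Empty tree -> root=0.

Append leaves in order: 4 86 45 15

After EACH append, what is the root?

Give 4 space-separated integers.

Answer: 4 210 971 941

Derivation:
After append 4 (leaves=[4]):
  L0: [4]
  root=4
After append 86 (leaves=[4, 86]):
  L0: [4, 86]
  L1: h(4,86)=(4*31+86)%997=210 -> [210]
  root=210
After append 45 (leaves=[4, 86, 45]):
  L0: [4, 86, 45]
  L1: h(4,86)=(4*31+86)%997=210 h(45,45)=(45*31+45)%997=443 -> [210, 443]
  L2: h(210,443)=(210*31+443)%997=971 -> [971]
  root=971
After append 15 (leaves=[4, 86, 45, 15]):
  L0: [4, 86, 45, 15]
  L1: h(4,86)=(4*31+86)%997=210 h(45,15)=(45*31+15)%997=413 -> [210, 413]
  L2: h(210,413)=(210*31+413)%997=941 -> [941]
  root=941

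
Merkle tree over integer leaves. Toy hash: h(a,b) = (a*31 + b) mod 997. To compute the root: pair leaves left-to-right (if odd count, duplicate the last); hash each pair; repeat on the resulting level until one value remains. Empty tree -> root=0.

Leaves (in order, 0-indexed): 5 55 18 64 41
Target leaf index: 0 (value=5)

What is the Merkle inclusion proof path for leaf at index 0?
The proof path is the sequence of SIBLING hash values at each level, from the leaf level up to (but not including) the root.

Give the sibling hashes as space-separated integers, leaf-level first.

Answer: 55 622 110

Derivation:
L0 (leaves): [5, 55, 18, 64, 41], target index=0
L1: h(5,55)=(5*31+55)%997=210 [pair 0] h(18,64)=(18*31+64)%997=622 [pair 1] h(41,41)=(41*31+41)%997=315 [pair 2] -> [210, 622, 315]
  Sibling for proof at L0: 55
L2: h(210,622)=(210*31+622)%997=153 [pair 0] h(315,315)=(315*31+315)%997=110 [pair 1] -> [153, 110]
  Sibling for proof at L1: 622
L3: h(153,110)=(153*31+110)%997=865 [pair 0] -> [865]
  Sibling for proof at L2: 110
Root: 865
Proof path (sibling hashes from leaf to root): [55, 622, 110]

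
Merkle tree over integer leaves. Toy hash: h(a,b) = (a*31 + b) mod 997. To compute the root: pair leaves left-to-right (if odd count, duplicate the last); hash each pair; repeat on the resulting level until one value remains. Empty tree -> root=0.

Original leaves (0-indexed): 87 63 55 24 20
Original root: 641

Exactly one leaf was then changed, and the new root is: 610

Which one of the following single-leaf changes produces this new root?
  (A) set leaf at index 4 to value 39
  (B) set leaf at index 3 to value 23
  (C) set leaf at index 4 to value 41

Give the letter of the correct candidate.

Original leaves: [87, 63, 55, 24, 20]
Target new root: 610
Try each candidate change and compute the resulting root:
Candidate A: set leaf[4] = 39 -> leaves = [87, 63, 55, 24, 39]
  L0: [87, 63, 55, 24, 39]
  L1: h(87,63)=(87*31+63)%997=766 h(55,24)=(55*31+24)%997=732 h(39,39)=(39*31+39)%997=251 -> [766, 732, 251]
  L2: h(766,732)=(766*31+732)%997=550 h(251,251)=(251*31+251)%997=56 -> [550, 56]
  L3: h(550,56)=(550*31+56)%997=157 -> [157]
  root = 157 != target 610
Candidate B: set leaf[3] = 23 -> leaves = [87, 63, 55, 23, 20]
  L0: [87, 63, 55, 23, 20]
  L1: h(87,63)=(87*31+63)%997=766 h(55,23)=(55*31+23)%997=731 h(20,20)=(20*31+20)%997=640 -> [766, 731, 640]
  L2: h(766,731)=(766*31+731)%997=549 h(640,640)=(640*31+640)%997=540 -> [549, 540]
  L3: h(549,540)=(549*31+540)%997=610 -> [610]
  root = 610 == target 610  ** MATCH **
Candidate C: set leaf[4] = 41 -> leaves = [87, 63, 55, 24, 41]
  L0: [87, 63, 55, 24, 41]
  L1: h(87,63)=(87*31+63)%997=766 h(55,24)=(55*31+24)%997=732 h(41,41)=(41*31+41)%997=315 -> [766, 732, 315]
  L2: h(766,732)=(766*31+732)%997=550 h(315,315)=(315*31+315)%997=110 -> [550, 110]
  L3: h(550,110)=(550*31+110)%997=211 -> [211]
  root = 211 != target 610
Candidate B produces the target root.

Answer: B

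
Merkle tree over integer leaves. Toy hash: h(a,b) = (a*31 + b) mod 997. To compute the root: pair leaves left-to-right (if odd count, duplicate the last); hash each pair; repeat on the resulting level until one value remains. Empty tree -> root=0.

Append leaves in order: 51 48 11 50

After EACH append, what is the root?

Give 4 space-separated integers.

After append 51 (leaves=[51]):
  L0: [51]
  root=51
After append 48 (leaves=[51, 48]):
  L0: [51, 48]
  L1: h(51,48)=(51*31+48)%997=632 -> [632]
  root=632
After append 11 (leaves=[51, 48, 11]):
  L0: [51, 48, 11]
  L1: h(51,48)=(51*31+48)%997=632 h(11,11)=(11*31+11)%997=352 -> [632, 352]
  L2: h(632,352)=(632*31+352)%997=4 -> [4]
  root=4
After append 50 (leaves=[51, 48, 11, 50]):
  L0: [51, 48, 11, 50]
  L1: h(51,48)=(51*31+48)%997=632 h(11,50)=(11*31+50)%997=391 -> [632, 391]
  L2: h(632,391)=(632*31+391)%997=43 -> [43]
  root=43

Answer: 51 632 4 43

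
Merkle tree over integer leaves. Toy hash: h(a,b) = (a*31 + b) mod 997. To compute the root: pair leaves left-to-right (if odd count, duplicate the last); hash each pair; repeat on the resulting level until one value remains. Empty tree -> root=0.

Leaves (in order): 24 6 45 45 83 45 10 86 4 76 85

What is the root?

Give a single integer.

L0: [24, 6, 45, 45, 83, 45, 10, 86, 4, 76, 85]
L1: h(24,6)=(24*31+6)%997=750 h(45,45)=(45*31+45)%997=443 h(83,45)=(83*31+45)%997=624 h(10,86)=(10*31+86)%997=396 h(4,76)=(4*31+76)%997=200 h(85,85)=(85*31+85)%997=726 -> [750, 443, 624, 396, 200, 726]
L2: h(750,443)=(750*31+443)%997=762 h(624,396)=(624*31+396)%997=797 h(200,726)=(200*31+726)%997=944 -> [762, 797, 944]
L3: h(762,797)=(762*31+797)%997=491 h(944,944)=(944*31+944)%997=298 -> [491, 298]
L4: h(491,298)=(491*31+298)%997=564 -> [564]

Answer: 564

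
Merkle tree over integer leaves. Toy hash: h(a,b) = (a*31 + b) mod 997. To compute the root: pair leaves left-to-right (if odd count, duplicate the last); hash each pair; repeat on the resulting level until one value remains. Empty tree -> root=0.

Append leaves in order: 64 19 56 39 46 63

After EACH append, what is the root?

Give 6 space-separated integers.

After append 64 (leaves=[64]):
  L0: [64]
  root=64
After append 19 (leaves=[64, 19]):
  L0: [64, 19]
  L1: h(64,19)=(64*31+19)%997=9 -> [9]
  root=9
After append 56 (leaves=[64, 19, 56]):
  L0: [64, 19, 56]
  L1: h(64,19)=(64*31+19)%997=9 h(56,56)=(56*31+56)%997=795 -> [9, 795]
  L2: h(9,795)=(9*31+795)%997=77 -> [77]
  root=77
After append 39 (leaves=[64, 19, 56, 39]):
  L0: [64, 19, 56, 39]
  L1: h(64,19)=(64*31+19)%997=9 h(56,39)=(56*31+39)%997=778 -> [9, 778]
  L2: h(9,778)=(9*31+778)%997=60 -> [60]
  root=60
After append 46 (leaves=[64, 19, 56, 39, 46]):
  L0: [64, 19, 56, 39, 46]
  L1: h(64,19)=(64*31+19)%997=9 h(56,39)=(56*31+39)%997=778 h(46,46)=(46*31+46)%997=475 -> [9, 778, 475]
  L2: h(9,778)=(9*31+778)%997=60 h(475,475)=(475*31+475)%997=245 -> [60, 245]
  L3: h(60,245)=(60*31+245)%997=111 -> [111]
  root=111
After append 63 (leaves=[64, 19, 56, 39, 46, 63]):
  L0: [64, 19, 56, 39, 46, 63]
  L1: h(64,19)=(64*31+19)%997=9 h(56,39)=(56*31+39)%997=778 h(46,63)=(46*31+63)%997=492 -> [9, 778, 492]
  L2: h(9,778)=(9*31+778)%997=60 h(492,492)=(492*31+492)%997=789 -> [60, 789]
  L3: h(60,789)=(60*31+789)%997=655 -> [655]
  root=655

Answer: 64 9 77 60 111 655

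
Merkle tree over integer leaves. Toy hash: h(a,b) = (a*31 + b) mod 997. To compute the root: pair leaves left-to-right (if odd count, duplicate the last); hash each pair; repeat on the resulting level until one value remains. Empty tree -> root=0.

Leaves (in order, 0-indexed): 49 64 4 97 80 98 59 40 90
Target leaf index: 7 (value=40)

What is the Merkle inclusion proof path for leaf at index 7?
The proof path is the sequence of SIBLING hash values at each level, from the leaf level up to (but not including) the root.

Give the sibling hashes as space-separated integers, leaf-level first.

L0 (leaves): [49, 64, 4, 97, 80, 98, 59, 40, 90], target index=7
L1: h(49,64)=(49*31+64)%997=586 [pair 0] h(4,97)=(4*31+97)%997=221 [pair 1] h(80,98)=(80*31+98)%997=584 [pair 2] h(59,40)=(59*31+40)%997=872 [pair 3] h(90,90)=(90*31+90)%997=886 [pair 4] -> [586, 221, 584, 872, 886]
  Sibling for proof at L0: 59
L2: h(586,221)=(586*31+221)%997=441 [pair 0] h(584,872)=(584*31+872)%997=33 [pair 1] h(886,886)=(886*31+886)%997=436 [pair 2] -> [441, 33, 436]
  Sibling for proof at L1: 584
L3: h(441,33)=(441*31+33)%997=743 [pair 0] h(436,436)=(436*31+436)%997=991 [pair 1] -> [743, 991]
  Sibling for proof at L2: 441
L4: h(743,991)=(743*31+991)%997=96 [pair 0] -> [96]
  Sibling for proof at L3: 991
Root: 96
Proof path (sibling hashes from leaf to root): [59, 584, 441, 991]

Answer: 59 584 441 991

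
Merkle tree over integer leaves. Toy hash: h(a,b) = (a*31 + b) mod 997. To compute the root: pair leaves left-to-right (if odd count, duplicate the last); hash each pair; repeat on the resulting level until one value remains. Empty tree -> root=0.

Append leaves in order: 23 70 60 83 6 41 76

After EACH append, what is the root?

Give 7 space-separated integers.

Answer: 23 783 271 294 303 426 637

Derivation:
After append 23 (leaves=[23]):
  L0: [23]
  root=23
After append 70 (leaves=[23, 70]):
  L0: [23, 70]
  L1: h(23,70)=(23*31+70)%997=783 -> [783]
  root=783
After append 60 (leaves=[23, 70, 60]):
  L0: [23, 70, 60]
  L1: h(23,70)=(23*31+70)%997=783 h(60,60)=(60*31+60)%997=923 -> [783, 923]
  L2: h(783,923)=(783*31+923)%997=271 -> [271]
  root=271
After append 83 (leaves=[23, 70, 60, 83]):
  L0: [23, 70, 60, 83]
  L1: h(23,70)=(23*31+70)%997=783 h(60,83)=(60*31+83)%997=946 -> [783, 946]
  L2: h(783,946)=(783*31+946)%997=294 -> [294]
  root=294
After append 6 (leaves=[23, 70, 60, 83, 6]):
  L0: [23, 70, 60, 83, 6]
  L1: h(23,70)=(23*31+70)%997=783 h(60,83)=(60*31+83)%997=946 h(6,6)=(6*31+6)%997=192 -> [783, 946, 192]
  L2: h(783,946)=(783*31+946)%997=294 h(192,192)=(192*31+192)%997=162 -> [294, 162]
  L3: h(294,162)=(294*31+162)%997=303 -> [303]
  root=303
After append 41 (leaves=[23, 70, 60, 83, 6, 41]):
  L0: [23, 70, 60, 83, 6, 41]
  L1: h(23,70)=(23*31+70)%997=783 h(60,83)=(60*31+83)%997=946 h(6,41)=(6*31+41)%997=227 -> [783, 946, 227]
  L2: h(783,946)=(783*31+946)%997=294 h(227,227)=(227*31+227)%997=285 -> [294, 285]
  L3: h(294,285)=(294*31+285)%997=426 -> [426]
  root=426
After append 76 (leaves=[23, 70, 60, 83, 6, 41, 76]):
  L0: [23, 70, 60, 83, 6, 41, 76]
  L1: h(23,70)=(23*31+70)%997=783 h(60,83)=(60*31+83)%997=946 h(6,41)=(6*31+41)%997=227 h(76,76)=(76*31+76)%997=438 -> [783, 946, 227, 438]
  L2: h(783,946)=(783*31+946)%997=294 h(227,438)=(227*31+438)%997=496 -> [294, 496]
  L3: h(294,496)=(294*31+496)%997=637 -> [637]
  root=637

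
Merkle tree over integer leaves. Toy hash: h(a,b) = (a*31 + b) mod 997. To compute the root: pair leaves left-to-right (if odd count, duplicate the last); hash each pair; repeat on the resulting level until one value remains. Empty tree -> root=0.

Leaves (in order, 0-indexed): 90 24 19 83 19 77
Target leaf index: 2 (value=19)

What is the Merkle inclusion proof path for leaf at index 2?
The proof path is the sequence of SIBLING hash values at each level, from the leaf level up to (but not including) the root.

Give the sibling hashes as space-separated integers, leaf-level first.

Answer: 83 820 375

Derivation:
L0 (leaves): [90, 24, 19, 83, 19, 77], target index=2
L1: h(90,24)=(90*31+24)%997=820 [pair 0] h(19,83)=(19*31+83)%997=672 [pair 1] h(19,77)=(19*31+77)%997=666 [pair 2] -> [820, 672, 666]
  Sibling for proof at L0: 83
L2: h(820,672)=(820*31+672)%997=170 [pair 0] h(666,666)=(666*31+666)%997=375 [pair 1] -> [170, 375]
  Sibling for proof at L1: 820
L3: h(170,375)=(170*31+375)%997=660 [pair 0] -> [660]
  Sibling for proof at L2: 375
Root: 660
Proof path (sibling hashes from leaf to root): [83, 820, 375]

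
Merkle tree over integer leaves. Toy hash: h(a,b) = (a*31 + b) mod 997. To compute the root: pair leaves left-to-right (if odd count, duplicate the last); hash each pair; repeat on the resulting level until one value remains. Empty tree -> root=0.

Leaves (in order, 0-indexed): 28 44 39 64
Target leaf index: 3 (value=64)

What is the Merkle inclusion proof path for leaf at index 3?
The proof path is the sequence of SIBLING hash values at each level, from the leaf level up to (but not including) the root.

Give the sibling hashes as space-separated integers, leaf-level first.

Answer: 39 912

Derivation:
L0 (leaves): [28, 44, 39, 64], target index=3
L1: h(28,44)=(28*31+44)%997=912 [pair 0] h(39,64)=(39*31+64)%997=276 [pair 1] -> [912, 276]
  Sibling for proof at L0: 39
L2: h(912,276)=(912*31+276)%997=632 [pair 0] -> [632]
  Sibling for proof at L1: 912
Root: 632
Proof path (sibling hashes from leaf to root): [39, 912]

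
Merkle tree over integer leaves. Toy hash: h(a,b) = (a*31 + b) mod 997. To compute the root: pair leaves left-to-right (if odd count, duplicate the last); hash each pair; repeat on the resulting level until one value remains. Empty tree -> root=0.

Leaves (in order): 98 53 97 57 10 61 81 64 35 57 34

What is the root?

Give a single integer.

L0: [98, 53, 97, 57, 10, 61, 81, 64, 35, 57, 34]
L1: h(98,53)=(98*31+53)%997=100 h(97,57)=(97*31+57)%997=73 h(10,61)=(10*31+61)%997=371 h(81,64)=(81*31+64)%997=581 h(35,57)=(35*31+57)%997=145 h(34,34)=(34*31+34)%997=91 -> [100, 73, 371, 581, 145, 91]
L2: h(100,73)=(100*31+73)%997=182 h(371,581)=(371*31+581)%997=118 h(145,91)=(145*31+91)%997=598 -> [182, 118, 598]
L3: h(182,118)=(182*31+118)%997=775 h(598,598)=(598*31+598)%997=193 -> [775, 193]
L4: h(775,193)=(775*31+193)%997=290 -> [290]

Answer: 290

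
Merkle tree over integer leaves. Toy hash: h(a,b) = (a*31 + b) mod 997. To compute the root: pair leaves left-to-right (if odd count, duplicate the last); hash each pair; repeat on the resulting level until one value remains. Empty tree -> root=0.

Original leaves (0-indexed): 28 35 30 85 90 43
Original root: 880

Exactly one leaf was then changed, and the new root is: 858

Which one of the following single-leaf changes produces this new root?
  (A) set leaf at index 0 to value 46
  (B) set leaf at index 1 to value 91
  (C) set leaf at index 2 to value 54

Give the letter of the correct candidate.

Original leaves: [28, 35, 30, 85, 90, 43]
Target new root: 858
Try each candidate change and compute the resulting root:
Candidate A: set leaf[0] = 46 -> leaves = [46, 35, 30, 85, 90, 43]
  L0: [46, 35, 30, 85, 90, 43]
  L1: h(46,35)=(46*31+35)%997=464 h(30,85)=(30*31+85)%997=18 h(90,43)=(90*31+43)%997=839 -> [464, 18, 839]
  L2: h(464,18)=(464*31+18)%997=444 h(839,839)=(839*31+839)%997=926 -> [444, 926]
  L3: h(444,926)=(444*31+926)%997=732 -> [732]
  root = 732 != target 858
Candidate B: set leaf[1] = 91 -> leaves = [28, 91, 30, 85, 90, 43]
  L0: [28, 91, 30, 85, 90, 43]
  L1: h(28,91)=(28*31+91)%997=959 h(30,85)=(30*31+85)%997=18 h(90,43)=(90*31+43)%997=839 -> [959, 18, 839]
  L2: h(959,18)=(959*31+18)%997=834 h(839,839)=(839*31+839)%997=926 -> [834, 926]
  L3: h(834,926)=(834*31+926)%997=858 -> [858]
  root = 858 == target 858  ** MATCH **
Candidate C: set leaf[2] = 54 -> leaves = [28, 35, 54, 85, 90, 43]
  L0: [28, 35, 54, 85, 90, 43]
  L1: h(28,35)=(28*31+35)%997=903 h(54,85)=(54*31+85)%997=762 h(90,43)=(90*31+43)%997=839 -> [903, 762, 839]
  L2: h(903,762)=(903*31+762)%997=839 h(839,839)=(839*31+839)%997=926 -> [839, 926]
  L3: h(839,926)=(839*31+926)%997=16 -> [16]
  root = 16 != target 858
Candidate B produces the target root.

Answer: B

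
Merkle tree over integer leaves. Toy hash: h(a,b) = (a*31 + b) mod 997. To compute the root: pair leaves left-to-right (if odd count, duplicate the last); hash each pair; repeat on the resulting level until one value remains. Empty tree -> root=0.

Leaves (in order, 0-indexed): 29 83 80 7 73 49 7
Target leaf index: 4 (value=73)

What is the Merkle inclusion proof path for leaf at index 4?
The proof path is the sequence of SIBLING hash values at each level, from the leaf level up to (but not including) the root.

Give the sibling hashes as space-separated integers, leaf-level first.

Answer: 49 224 28

Derivation:
L0 (leaves): [29, 83, 80, 7, 73, 49, 7], target index=4
L1: h(29,83)=(29*31+83)%997=982 [pair 0] h(80,7)=(80*31+7)%997=493 [pair 1] h(73,49)=(73*31+49)%997=318 [pair 2] h(7,7)=(7*31+7)%997=224 [pair 3] -> [982, 493, 318, 224]
  Sibling for proof at L0: 49
L2: h(982,493)=(982*31+493)%997=28 [pair 0] h(318,224)=(318*31+224)%997=112 [pair 1] -> [28, 112]
  Sibling for proof at L1: 224
L3: h(28,112)=(28*31+112)%997=980 [pair 0] -> [980]
  Sibling for proof at L2: 28
Root: 980
Proof path (sibling hashes from leaf to root): [49, 224, 28]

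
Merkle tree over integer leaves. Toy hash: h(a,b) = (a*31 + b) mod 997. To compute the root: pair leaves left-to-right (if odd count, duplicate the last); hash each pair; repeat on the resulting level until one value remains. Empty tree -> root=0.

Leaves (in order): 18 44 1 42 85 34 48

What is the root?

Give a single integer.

L0: [18, 44, 1, 42, 85, 34, 48]
L1: h(18,44)=(18*31+44)%997=602 h(1,42)=(1*31+42)%997=73 h(85,34)=(85*31+34)%997=675 h(48,48)=(48*31+48)%997=539 -> [602, 73, 675, 539]
L2: h(602,73)=(602*31+73)%997=789 h(675,539)=(675*31+539)%997=527 -> [789, 527]
L3: h(789,527)=(789*31+527)%997=61 -> [61]

Answer: 61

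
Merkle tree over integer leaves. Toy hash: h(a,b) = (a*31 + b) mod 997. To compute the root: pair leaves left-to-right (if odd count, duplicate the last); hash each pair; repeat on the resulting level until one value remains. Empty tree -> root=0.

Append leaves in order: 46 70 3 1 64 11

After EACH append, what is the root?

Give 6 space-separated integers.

After append 46 (leaves=[46]):
  L0: [46]
  root=46
After append 70 (leaves=[46, 70]):
  L0: [46, 70]
  L1: h(46,70)=(46*31+70)%997=499 -> [499]
  root=499
After append 3 (leaves=[46, 70, 3]):
  L0: [46, 70, 3]
  L1: h(46,70)=(46*31+70)%997=499 h(3,3)=(3*31+3)%997=96 -> [499, 96]
  L2: h(499,96)=(499*31+96)%997=610 -> [610]
  root=610
After append 1 (leaves=[46, 70, 3, 1]):
  L0: [46, 70, 3, 1]
  L1: h(46,70)=(46*31+70)%997=499 h(3,1)=(3*31+1)%997=94 -> [499, 94]
  L2: h(499,94)=(499*31+94)%997=608 -> [608]
  root=608
After append 64 (leaves=[46, 70, 3, 1, 64]):
  L0: [46, 70, 3, 1, 64]
  L1: h(46,70)=(46*31+70)%997=499 h(3,1)=(3*31+1)%997=94 h(64,64)=(64*31+64)%997=54 -> [499, 94, 54]
  L2: h(499,94)=(499*31+94)%997=608 h(54,54)=(54*31+54)%997=731 -> [608, 731]
  L3: h(608,731)=(608*31+731)%997=636 -> [636]
  root=636
After append 11 (leaves=[46, 70, 3, 1, 64, 11]):
  L0: [46, 70, 3, 1, 64, 11]
  L1: h(46,70)=(46*31+70)%997=499 h(3,1)=(3*31+1)%997=94 h(64,11)=(64*31+11)%997=1 -> [499, 94, 1]
  L2: h(499,94)=(499*31+94)%997=608 h(1,1)=(1*31+1)%997=32 -> [608, 32]
  L3: h(608,32)=(608*31+32)%997=934 -> [934]
  root=934

Answer: 46 499 610 608 636 934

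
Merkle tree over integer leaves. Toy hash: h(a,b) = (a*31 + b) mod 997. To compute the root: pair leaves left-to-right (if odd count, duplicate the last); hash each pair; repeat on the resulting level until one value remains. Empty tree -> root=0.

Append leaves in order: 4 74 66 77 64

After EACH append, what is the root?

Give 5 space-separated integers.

After append 4 (leaves=[4]):
  L0: [4]
  root=4
After append 74 (leaves=[4, 74]):
  L0: [4, 74]
  L1: h(4,74)=(4*31+74)%997=198 -> [198]
  root=198
After append 66 (leaves=[4, 74, 66]):
  L0: [4, 74, 66]
  L1: h(4,74)=(4*31+74)%997=198 h(66,66)=(66*31+66)%997=118 -> [198, 118]
  L2: h(198,118)=(198*31+118)%997=274 -> [274]
  root=274
After append 77 (leaves=[4, 74, 66, 77]):
  L0: [4, 74, 66, 77]
  L1: h(4,74)=(4*31+74)%997=198 h(66,77)=(66*31+77)%997=129 -> [198, 129]
  L2: h(198,129)=(198*31+129)%997=285 -> [285]
  root=285
After append 64 (leaves=[4, 74, 66, 77, 64]):
  L0: [4, 74, 66, 77, 64]
  L1: h(4,74)=(4*31+74)%997=198 h(66,77)=(66*31+77)%997=129 h(64,64)=(64*31+64)%997=54 -> [198, 129, 54]
  L2: h(198,129)=(198*31+129)%997=285 h(54,54)=(54*31+54)%997=731 -> [285, 731]
  L3: h(285,731)=(285*31+731)%997=593 -> [593]
  root=593

Answer: 4 198 274 285 593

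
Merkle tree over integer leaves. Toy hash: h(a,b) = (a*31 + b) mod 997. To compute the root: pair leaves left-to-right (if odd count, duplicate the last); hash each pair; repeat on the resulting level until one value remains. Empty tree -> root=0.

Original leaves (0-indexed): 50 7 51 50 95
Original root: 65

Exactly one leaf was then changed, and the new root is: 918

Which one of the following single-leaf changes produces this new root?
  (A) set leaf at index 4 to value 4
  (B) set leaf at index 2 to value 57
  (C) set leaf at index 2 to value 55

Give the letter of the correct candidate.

Original leaves: [50, 7, 51, 50, 95]
Target new root: 918
Try each candidate change and compute the resulting root:
Candidate A: set leaf[4] = 4 -> leaves = [50, 7, 51, 50, 4]
  L0: [50, 7, 51, 50, 4]
  L1: h(50,7)=(50*31+7)%997=560 h(51,50)=(51*31+50)%997=634 h(4,4)=(4*31+4)%997=128 -> [560, 634, 128]
  L2: h(560,634)=(560*31+634)%997=48 h(128,128)=(128*31+128)%997=108 -> [48, 108]
  L3: h(48,108)=(48*31+108)%997=599 -> [599]
  root = 599 != target 918
Candidate B: set leaf[2] = 57 -> leaves = [50, 7, 57, 50, 95]
  L0: [50, 7, 57, 50, 95]
  L1: h(50,7)=(50*31+7)%997=560 h(57,50)=(57*31+50)%997=820 h(95,95)=(95*31+95)%997=49 -> [560, 820, 49]
  L2: h(560,820)=(560*31+820)%997=234 h(49,49)=(49*31+49)%997=571 -> [234, 571]
  L3: h(234,571)=(234*31+571)%997=846 -> [846]
  root = 846 != target 918
Candidate C: set leaf[2] = 55 -> leaves = [50, 7, 55, 50, 95]
  L0: [50, 7, 55, 50, 95]
  L1: h(50,7)=(50*31+7)%997=560 h(55,50)=(55*31+50)%997=758 h(95,95)=(95*31+95)%997=49 -> [560, 758, 49]
  L2: h(560,758)=(560*31+758)%997=172 h(49,49)=(49*31+49)%997=571 -> [172, 571]
  L3: h(172,571)=(172*31+571)%997=918 -> [918]
  root = 918 == target 918  ** MATCH **
Candidate C produces the target root.

Answer: C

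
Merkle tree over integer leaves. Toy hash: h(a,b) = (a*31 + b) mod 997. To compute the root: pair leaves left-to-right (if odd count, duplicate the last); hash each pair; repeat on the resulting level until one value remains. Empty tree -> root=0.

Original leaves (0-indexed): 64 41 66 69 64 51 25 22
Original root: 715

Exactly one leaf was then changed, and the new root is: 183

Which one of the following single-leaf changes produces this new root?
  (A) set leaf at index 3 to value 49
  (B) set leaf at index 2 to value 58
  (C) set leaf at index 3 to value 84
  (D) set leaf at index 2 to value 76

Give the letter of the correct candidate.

Answer: C

Derivation:
Original leaves: [64, 41, 66, 69, 64, 51, 25, 22]
Target new root: 183
Try each candidate change and compute the resulting root:
Candidate A: set leaf[3] = 49 -> leaves = [64, 41, 66, 49, 64, 51, 25, 22]
  L0: [64, 41, 66, 49, 64, 51, 25, 22]
  L1: h(64,41)=(64*31+41)%997=31 h(66,49)=(66*31+49)%997=101 h(64,51)=(64*31+51)%997=41 h(25,22)=(25*31+22)%997=797 -> [31, 101, 41, 797]
  L2: h(31,101)=(31*31+101)%997=65 h(41,797)=(41*31+797)%997=74 -> [65, 74]
  L3: h(65,74)=(65*31+74)%997=95 -> [95]
  root = 95 != target 183
Candidate B: set leaf[2] = 58 -> leaves = [64, 41, 58, 69, 64, 51, 25, 22]
  L0: [64, 41, 58, 69, 64, 51, 25, 22]
  L1: h(64,41)=(64*31+41)%997=31 h(58,69)=(58*31+69)%997=870 h(64,51)=(64*31+51)%997=41 h(25,22)=(25*31+22)%997=797 -> [31, 870, 41, 797]
  L2: h(31,870)=(31*31+870)%997=834 h(41,797)=(41*31+797)%997=74 -> [834, 74]
  L3: h(834,74)=(834*31+74)%997=6 -> [6]
  root = 6 != target 183
Candidate C: set leaf[3] = 84 -> leaves = [64, 41, 66, 84, 64, 51, 25, 22]
  L0: [64, 41, 66, 84, 64, 51, 25, 22]
  L1: h(64,41)=(64*31+41)%997=31 h(66,84)=(66*31+84)%997=136 h(64,51)=(64*31+51)%997=41 h(25,22)=(25*31+22)%997=797 -> [31, 136, 41, 797]
  L2: h(31,136)=(31*31+136)%997=100 h(41,797)=(41*31+797)%997=74 -> [100, 74]
  L3: h(100,74)=(100*31+74)%997=183 -> [183]
  root = 183 == target 183  ** MATCH **
Candidate D: set leaf[2] = 76 -> leaves = [64, 41, 76, 69, 64, 51, 25, 22]
  L0: [64, 41, 76, 69, 64, 51, 25, 22]
  L1: h(64,41)=(64*31+41)%997=31 h(76,69)=(76*31+69)%997=431 h(64,51)=(64*31+51)%997=41 h(25,22)=(25*31+22)%997=797 -> [31, 431, 41, 797]
  L2: h(31,431)=(31*31+431)%997=395 h(41,797)=(41*31+797)%997=74 -> [395, 74]
  L3: h(395,74)=(395*31+74)%997=355 -> [355]
  root = 355 != target 183
Candidate C produces the target root.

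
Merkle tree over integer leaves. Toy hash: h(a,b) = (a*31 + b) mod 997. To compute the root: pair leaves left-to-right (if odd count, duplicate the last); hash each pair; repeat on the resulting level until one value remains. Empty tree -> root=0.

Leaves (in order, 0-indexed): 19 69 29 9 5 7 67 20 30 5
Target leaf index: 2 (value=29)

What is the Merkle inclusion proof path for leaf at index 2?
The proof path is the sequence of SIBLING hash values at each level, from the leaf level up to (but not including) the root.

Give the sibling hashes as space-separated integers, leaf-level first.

L0 (leaves): [19, 69, 29, 9, 5, 7, 67, 20, 30, 5], target index=2
L1: h(19,69)=(19*31+69)%997=658 [pair 0] h(29,9)=(29*31+9)%997=908 [pair 1] h(5,7)=(5*31+7)%997=162 [pair 2] h(67,20)=(67*31+20)%997=103 [pair 3] h(30,5)=(30*31+5)%997=935 [pair 4] -> [658, 908, 162, 103, 935]
  Sibling for proof at L0: 9
L2: h(658,908)=(658*31+908)%997=369 [pair 0] h(162,103)=(162*31+103)%997=140 [pair 1] h(935,935)=(935*31+935)%997=10 [pair 2] -> [369, 140, 10]
  Sibling for proof at L1: 658
L3: h(369,140)=(369*31+140)%997=612 [pair 0] h(10,10)=(10*31+10)%997=320 [pair 1] -> [612, 320]
  Sibling for proof at L2: 140
L4: h(612,320)=(612*31+320)%997=349 [pair 0] -> [349]
  Sibling for proof at L3: 320
Root: 349
Proof path (sibling hashes from leaf to root): [9, 658, 140, 320]

Answer: 9 658 140 320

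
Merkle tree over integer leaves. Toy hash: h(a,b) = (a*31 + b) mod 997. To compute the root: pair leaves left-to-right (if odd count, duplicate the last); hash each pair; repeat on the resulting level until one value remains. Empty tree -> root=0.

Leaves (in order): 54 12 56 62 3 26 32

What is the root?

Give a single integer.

Answer: 752

Derivation:
L0: [54, 12, 56, 62, 3, 26, 32]
L1: h(54,12)=(54*31+12)%997=689 h(56,62)=(56*31+62)%997=801 h(3,26)=(3*31+26)%997=119 h(32,32)=(32*31+32)%997=27 -> [689, 801, 119, 27]
L2: h(689,801)=(689*31+801)%997=226 h(119,27)=(119*31+27)%997=725 -> [226, 725]
L3: h(226,725)=(226*31+725)%997=752 -> [752]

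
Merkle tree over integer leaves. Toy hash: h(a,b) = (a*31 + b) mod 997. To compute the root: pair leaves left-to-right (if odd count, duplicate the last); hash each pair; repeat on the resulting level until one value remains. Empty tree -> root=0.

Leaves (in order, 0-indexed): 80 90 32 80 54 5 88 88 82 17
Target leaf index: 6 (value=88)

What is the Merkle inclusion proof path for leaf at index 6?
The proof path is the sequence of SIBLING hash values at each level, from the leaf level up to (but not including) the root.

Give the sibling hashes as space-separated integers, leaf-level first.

Answer: 88 682 982 300

Derivation:
L0 (leaves): [80, 90, 32, 80, 54, 5, 88, 88, 82, 17], target index=6
L1: h(80,90)=(80*31+90)%997=576 [pair 0] h(32,80)=(32*31+80)%997=75 [pair 1] h(54,5)=(54*31+5)%997=682 [pair 2] h(88,88)=(88*31+88)%997=822 [pair 3] h(82,17)=(82*31+17)%997=565 [pair 4] -> [576, 75, 682, 822, 565]
  Sibling for proof at L0: 88
L2: h(576,75)=(576*31+75)%997=982 [pair 0] h(682,822)=(682*31+822)%997=30 [pair 1] h(565,565)=(565*31+565)%997=134 [pair 2] -> [982, 30, 134]
  Sibling for proof at L1: 682
L3: h(982,30)=(982*31+30)%997=562 [pair 0] h(134,134)=(134*31+134)%997=300 [pair 1] -> [562, 300]
  Sibling for proof at L2: 982
L4: h(562,300)=(562*31+300)%997=773 [pair 0] -> [773]
  Sibling for proof at L3: 300
Root: 773
Proof path (sibling hashes from leaf to root): [88, 682, 982, 300]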